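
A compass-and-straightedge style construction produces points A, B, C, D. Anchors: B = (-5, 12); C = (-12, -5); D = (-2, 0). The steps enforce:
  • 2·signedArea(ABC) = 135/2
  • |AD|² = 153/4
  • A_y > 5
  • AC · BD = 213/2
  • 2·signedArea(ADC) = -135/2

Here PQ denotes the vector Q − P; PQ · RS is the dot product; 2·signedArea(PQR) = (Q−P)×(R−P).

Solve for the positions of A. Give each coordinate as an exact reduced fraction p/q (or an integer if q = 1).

1. A_x = -7/2  [2·signedArea(ABC) = 135/2 ∩ 2·signedArea(ADC) = -135/2]
2. A_y = 6  [2·signedArea(ABC) = 135/2 ∩ 2·signedArea(ADC) = -135/2]
   → A = (-7/2, 6)

A = (-7/2, 6)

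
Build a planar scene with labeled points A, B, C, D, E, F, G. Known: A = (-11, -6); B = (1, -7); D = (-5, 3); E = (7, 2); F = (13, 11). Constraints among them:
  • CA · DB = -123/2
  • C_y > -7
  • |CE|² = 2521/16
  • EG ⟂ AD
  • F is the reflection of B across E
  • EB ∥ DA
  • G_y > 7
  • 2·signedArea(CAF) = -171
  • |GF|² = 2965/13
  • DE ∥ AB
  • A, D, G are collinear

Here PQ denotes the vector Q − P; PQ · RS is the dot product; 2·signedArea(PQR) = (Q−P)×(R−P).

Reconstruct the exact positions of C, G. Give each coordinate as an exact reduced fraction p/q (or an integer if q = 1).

C = (-2, -27/4)
G = (-23/13, 102/13)

1. C_x = -2  [2·signedArea(CAF) = -171 ∩ CA · DB = -123/2]
2. C_y = -27/4  [2·signedArea(CAF) = -171 ∩ CA · DB = -123/2]
   → C = (-2, -27/4)
3. G_x = -23/13  [A, D, G are collinear ∩ EG ⟂ AD]
4. G_y = 102/13  [A, D, G are collinear ∩ EG ⟂ AD]
   → G = (-23/13, 102/13)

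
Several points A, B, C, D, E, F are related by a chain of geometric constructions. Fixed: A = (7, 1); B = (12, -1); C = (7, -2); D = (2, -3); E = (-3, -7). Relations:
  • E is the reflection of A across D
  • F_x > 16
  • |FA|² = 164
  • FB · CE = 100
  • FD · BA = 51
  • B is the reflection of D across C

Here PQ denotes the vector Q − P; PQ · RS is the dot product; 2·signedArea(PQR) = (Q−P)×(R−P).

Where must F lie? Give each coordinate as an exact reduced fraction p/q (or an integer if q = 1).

F = (17, 9)

1. F_x = 17  [FD · BA = 51 ∩ FB · CE = 100]
2. F_y = 9  [FD · BA = 51 ∩ FB · CE = 100]
   → F = (17, 9)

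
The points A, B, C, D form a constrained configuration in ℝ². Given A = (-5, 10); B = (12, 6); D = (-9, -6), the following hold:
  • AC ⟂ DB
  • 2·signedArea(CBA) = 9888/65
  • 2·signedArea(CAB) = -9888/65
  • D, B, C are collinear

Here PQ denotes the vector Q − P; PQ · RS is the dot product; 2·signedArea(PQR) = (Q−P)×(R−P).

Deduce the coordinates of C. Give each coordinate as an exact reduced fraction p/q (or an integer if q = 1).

C = (59/65, -22/65)

1. C_x = 59/65  [D, B, C are collinear ∩ AC ⟂ DB]
2. C_y = -22/65  [D, B, C are collinear ∩ AC ⟂ DB]
   → C = (59/65, -22/65)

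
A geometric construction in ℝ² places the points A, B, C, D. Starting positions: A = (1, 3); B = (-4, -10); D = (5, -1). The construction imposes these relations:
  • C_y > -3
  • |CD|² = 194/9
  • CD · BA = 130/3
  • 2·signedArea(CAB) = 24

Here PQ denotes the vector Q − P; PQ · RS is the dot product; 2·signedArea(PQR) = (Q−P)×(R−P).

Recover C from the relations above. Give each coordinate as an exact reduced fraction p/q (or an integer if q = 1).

1. C_x = 2/3  [2·signedArea(CAB) = 24 ∩ CD · BA = 130/3]
2. C_y = -8/3  [2·signedArea(CAB) = 24 ∩ CD · BA = 130/3]
   → C = (2/3, -8/3)

C = (2/3, -8/3)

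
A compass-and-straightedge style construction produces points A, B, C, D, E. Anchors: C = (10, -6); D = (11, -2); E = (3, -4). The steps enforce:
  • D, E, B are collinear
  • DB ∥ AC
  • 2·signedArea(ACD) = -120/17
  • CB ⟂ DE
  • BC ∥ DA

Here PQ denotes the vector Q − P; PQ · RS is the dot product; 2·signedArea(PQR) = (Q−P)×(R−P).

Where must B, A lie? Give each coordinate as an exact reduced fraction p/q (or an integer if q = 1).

A = (202/17, -94/17)
B = (155/17, -42/17)

1. B_x = 155/17  [D, E, B are collinear ∩ CB ⟂ DE]
2. B_y = -42/17  [D, E, B are collinear ∩ CB ⟂ DE]
   → B = (155/17, -42/17)
3. A_x = 202/17  [DB ∥ AC ∩ BC ∥ DA]
4. A_y = -94/17  [DB ∥ AC ∩ BC ∥ DA]
   → A = (202/17, -94/17)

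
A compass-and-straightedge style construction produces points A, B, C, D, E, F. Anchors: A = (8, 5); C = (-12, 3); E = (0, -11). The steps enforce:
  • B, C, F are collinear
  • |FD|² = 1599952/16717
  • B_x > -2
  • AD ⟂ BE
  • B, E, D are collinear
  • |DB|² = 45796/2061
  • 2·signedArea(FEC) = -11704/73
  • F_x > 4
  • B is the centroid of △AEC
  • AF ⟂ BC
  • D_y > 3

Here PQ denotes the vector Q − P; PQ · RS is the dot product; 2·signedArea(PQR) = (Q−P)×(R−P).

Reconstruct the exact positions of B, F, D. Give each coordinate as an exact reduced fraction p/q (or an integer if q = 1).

1. B_x = -4/3  [B is the centroid of △AEC]
2. B_y = -1  [B is the centroid of △AEC]
   → B = (-4/3, -1)
3. F_x = 356/73  [B, C, F are collinear ∩ AF ⟂ BC]
4. F_y = -243/73  [B, C, F are collinear ∩ AF ⟂ BC]
   → F = (356/73, -243/73)
5. D_x = -448/229  [B, E, D are collinear ∩ AD ⟂ BE]
6. D_y = 841/229  [B, E, D are collinear ∩ AD ⟂ BE]
   → D = (-448/229, 841/229)

B = (-4/3, -1)
D = (-448/229, 841/229)
F = (356/73, -243/73)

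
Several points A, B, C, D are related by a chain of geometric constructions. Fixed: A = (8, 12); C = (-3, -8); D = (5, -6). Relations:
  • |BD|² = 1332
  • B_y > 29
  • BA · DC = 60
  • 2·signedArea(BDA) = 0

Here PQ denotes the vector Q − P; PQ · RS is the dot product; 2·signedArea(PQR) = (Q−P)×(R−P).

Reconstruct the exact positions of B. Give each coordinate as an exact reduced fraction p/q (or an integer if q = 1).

1. B_x = 11  [2·signedArea(BDA) = 0 ∩ BA · DC = 60]
2. B_y = 30  [2·signedArea(BDA) = 0 ∩ BA · DC = 60]
   → B = (11, 30)

B = (11, 30)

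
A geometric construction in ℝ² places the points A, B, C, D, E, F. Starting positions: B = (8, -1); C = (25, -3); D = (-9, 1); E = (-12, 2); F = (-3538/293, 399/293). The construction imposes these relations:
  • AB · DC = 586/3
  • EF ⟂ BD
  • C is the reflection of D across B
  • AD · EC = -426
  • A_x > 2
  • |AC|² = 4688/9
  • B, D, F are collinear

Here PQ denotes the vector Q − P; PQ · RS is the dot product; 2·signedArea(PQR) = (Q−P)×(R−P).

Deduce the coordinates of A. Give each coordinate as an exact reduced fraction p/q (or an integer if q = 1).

A = (7/3, -1/3)

1. A_x = 7/3  [AB · DC = 586/3 ∩ AD · EC = -426]
2. A_y = -1/3  [AB · DC = 586/3 ∩ AD · EC = -426]
   → A = (7/3, -1/3)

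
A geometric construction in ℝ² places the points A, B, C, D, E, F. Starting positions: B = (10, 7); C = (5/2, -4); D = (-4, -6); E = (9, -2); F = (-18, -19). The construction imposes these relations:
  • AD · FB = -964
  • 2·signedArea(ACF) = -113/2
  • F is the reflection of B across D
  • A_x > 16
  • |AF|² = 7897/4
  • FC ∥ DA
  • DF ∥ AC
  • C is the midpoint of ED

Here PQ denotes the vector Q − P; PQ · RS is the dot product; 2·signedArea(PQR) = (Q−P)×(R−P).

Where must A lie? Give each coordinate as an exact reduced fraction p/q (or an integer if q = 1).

1. A_x = 33/2  [DF ∥ AC ∩ FC ∥ DA]
2. A_y = 9  [DF ∥ AC ∩ FC ∥ DA]
   → A = (33/2, 9)

A = (33/2, 9)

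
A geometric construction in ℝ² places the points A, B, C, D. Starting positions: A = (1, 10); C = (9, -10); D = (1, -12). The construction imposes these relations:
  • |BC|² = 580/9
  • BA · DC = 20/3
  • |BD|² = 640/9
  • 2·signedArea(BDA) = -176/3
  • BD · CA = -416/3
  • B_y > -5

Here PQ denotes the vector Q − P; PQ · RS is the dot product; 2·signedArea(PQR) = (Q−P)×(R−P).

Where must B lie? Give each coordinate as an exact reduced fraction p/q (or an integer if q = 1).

B = (11/3, -4)

1. B_x = 11/3  [BA · DC = 20/3 ∩ 2·signedArea(BDA) = -176/3]
2. B_y = -4  [BA · DC = 20/3 ∩ 2·signedArea(BDA) = -176/3]
   → B = (11/3, -4)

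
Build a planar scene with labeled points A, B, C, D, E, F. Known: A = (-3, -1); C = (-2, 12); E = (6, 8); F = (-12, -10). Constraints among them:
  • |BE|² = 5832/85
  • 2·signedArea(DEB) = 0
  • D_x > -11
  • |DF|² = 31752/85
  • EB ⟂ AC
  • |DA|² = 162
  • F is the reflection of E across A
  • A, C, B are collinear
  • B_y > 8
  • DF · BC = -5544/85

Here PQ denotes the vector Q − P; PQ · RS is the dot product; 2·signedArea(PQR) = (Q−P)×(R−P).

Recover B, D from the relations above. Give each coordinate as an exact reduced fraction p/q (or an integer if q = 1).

1. B_x = -192/85  [A, C, B are collinear ∩ EB ⟂ AC]
2. B_y = 734/85  [A, C, B are collinear ∩ EB ⟂ AC]
   → B = (-192/85, 734/85)
3. D_x = -894/85  [line -54/85·x + -702/85·y + 1188/17 = 0 ∩ |DF|² = 31752/85]
4. D_y = 788/85  [line -54/85·x + -702/85·y + 1188/17 = 0 ∩ |DF|² = 31752/85]
   → D = (-894/85, 788/85)

B = (-192/85, 734/85)
D = (-894/85, 788/85)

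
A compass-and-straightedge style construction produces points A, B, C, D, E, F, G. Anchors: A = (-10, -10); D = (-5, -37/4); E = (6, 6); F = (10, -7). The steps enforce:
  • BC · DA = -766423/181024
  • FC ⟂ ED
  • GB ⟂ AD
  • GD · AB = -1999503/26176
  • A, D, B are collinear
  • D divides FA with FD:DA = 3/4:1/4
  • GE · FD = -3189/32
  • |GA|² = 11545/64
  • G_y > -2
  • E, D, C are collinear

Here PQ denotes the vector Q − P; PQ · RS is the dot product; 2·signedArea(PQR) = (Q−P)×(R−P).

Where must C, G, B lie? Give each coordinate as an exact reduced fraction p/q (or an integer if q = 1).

B = (1225/818, -27077/3272)
C = (6794/5657, -3695/5657)
G = (1/2, -13/8)

1. C_x = 6794/5657  [E, D, C are collinear ∩ FC ⟂ ED]
2. C_y = -3695/5657  [E, D, C are collinear ∩ FC ⟂ ED]
   → C = (6794/5657, -3695/5657)
3. G_x = 1/2  [line 15·x + 9/4·y + -123/32 = 0 ∩ |GA|² = 11545/64]
4. G_y = -13/8  [line 15·x + 9/4·y + -123/32 = 0 ∩ |GA|² = 11545/64]
   → G = (1/2, -13/8)
5. B_x = 1225/818  [GD · AB = -1999503/26176 ∩ A, D, B are collinear]
6. B_y = -27077/3272  [GD · AB = -1999503/26176 ∩ A, D, B are collinear]
   → B = (1225/818, -27077/3272)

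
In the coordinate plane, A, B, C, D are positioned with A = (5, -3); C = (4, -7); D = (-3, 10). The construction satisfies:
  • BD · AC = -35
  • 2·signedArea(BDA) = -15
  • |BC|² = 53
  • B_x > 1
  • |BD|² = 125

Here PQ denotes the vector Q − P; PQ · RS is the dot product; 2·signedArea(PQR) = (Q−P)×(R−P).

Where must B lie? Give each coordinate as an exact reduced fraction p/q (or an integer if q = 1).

B = (2, 0)

1. B_x = 2  [2·signedArea(BDA) = -15 ∩ BD · AC = -35]
2. B_y = 0  [2·signedArea(BDA) = -15 ∩ BD · AC = -35]
   → B = (2, 0)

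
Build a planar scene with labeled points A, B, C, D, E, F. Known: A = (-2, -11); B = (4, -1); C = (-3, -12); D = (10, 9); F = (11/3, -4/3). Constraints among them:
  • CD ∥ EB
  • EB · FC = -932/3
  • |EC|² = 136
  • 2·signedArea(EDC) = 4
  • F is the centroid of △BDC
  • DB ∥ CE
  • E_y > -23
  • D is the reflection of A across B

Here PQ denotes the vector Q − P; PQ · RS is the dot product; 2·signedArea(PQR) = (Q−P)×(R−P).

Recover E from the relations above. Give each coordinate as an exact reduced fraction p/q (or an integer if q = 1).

E = (-9, -22)

1. E_x = -9  [CD ∥ EB ∩ DB ∥ CE]
2. E_y = -22  [CD ∥ EB ∩ DB ∥ CE]
   → E = (-9, -22)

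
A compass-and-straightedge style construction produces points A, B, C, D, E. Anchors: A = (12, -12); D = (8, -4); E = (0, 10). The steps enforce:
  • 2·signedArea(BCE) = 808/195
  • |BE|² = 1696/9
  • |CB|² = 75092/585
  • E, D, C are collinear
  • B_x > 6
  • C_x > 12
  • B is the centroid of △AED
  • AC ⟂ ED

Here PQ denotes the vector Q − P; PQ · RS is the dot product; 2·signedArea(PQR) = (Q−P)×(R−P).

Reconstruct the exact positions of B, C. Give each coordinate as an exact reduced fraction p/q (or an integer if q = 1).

B = (20/3, -2)
C = (808/65, -764/65)

1. B_x = 20/3  [B is the centroid of △AED]
2. B_y = -2  [B is the centroid of △AED]
   → B = (20/3, -2)
3. C_x = 808/65  [E, D, C are collinear ∩ AC ⟂ ED]
4. C_y = -764/65  [E, D, C are collinear ∩ AC ⟂ ED]
   → C = (808/65, -764/65)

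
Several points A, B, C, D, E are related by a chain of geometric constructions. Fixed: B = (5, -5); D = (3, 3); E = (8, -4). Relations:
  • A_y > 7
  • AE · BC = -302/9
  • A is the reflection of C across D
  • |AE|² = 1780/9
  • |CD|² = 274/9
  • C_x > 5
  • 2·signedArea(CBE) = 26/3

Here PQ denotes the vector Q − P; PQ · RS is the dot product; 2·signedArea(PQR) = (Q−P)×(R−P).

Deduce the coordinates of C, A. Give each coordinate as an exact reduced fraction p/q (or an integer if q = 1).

A = (2/3, 8)
C = (16/3, -2)

1. C_x = 16/3  [line -1·x + 3·y + 34/3 = 0 ∩ |CD|² = 274/9]
2. C_y = -2  [line -1·x + 3·y + 34/3 = 0 ∩ |CD|² = 274/9]
   → C = (16/3, -2)
3. A_x = 2/3  [A is the reflection of C across D]
4. A_y = 8  [A is the reflection of C across D]
   → A = (2/3, 8)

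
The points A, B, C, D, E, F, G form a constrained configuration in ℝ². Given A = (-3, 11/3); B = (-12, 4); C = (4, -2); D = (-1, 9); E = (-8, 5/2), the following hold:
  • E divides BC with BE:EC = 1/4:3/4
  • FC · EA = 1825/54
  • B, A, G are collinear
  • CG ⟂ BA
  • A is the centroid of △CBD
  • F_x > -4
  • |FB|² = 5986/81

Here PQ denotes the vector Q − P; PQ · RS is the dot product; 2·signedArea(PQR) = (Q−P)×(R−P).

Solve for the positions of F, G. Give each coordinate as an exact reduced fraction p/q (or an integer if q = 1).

F = (-11/3, 17/9)
G = (21/5, 17/5)

1. F_x = -11/3  [line -5·x + -7/6·y + -871/54 = 0 ∩ |FB|² = 5986/81]
2. F_y = 17/9  [line -5·x + -7/6·y + -871/54 = 0 ∩ |FB|² = 5986/81]
   → F = (-11/3, 17/9)
3. G_x = 21/5  [B, A, G are collinear ∩ CG ⟂ BA]
4. G_y = 17/5  [B, A, G are collinear ∩ CG ⟂ BA]
   → G = (21/5, 17/5)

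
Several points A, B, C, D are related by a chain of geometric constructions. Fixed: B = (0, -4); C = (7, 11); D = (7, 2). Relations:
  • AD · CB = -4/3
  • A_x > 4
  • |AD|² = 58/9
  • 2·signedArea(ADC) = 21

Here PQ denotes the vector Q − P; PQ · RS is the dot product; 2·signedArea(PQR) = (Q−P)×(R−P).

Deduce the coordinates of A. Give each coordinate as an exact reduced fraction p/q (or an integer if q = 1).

1. A_x = 14/3  [2·signedArea(ADC) = 21 ∩ AD · CB = -4/3]
2. A_y = 3  [2·signedArea(ADC) = 21 ∩ AD · CB = -4/3]
   → A = (14/3, 3)

A = (14/3, 3)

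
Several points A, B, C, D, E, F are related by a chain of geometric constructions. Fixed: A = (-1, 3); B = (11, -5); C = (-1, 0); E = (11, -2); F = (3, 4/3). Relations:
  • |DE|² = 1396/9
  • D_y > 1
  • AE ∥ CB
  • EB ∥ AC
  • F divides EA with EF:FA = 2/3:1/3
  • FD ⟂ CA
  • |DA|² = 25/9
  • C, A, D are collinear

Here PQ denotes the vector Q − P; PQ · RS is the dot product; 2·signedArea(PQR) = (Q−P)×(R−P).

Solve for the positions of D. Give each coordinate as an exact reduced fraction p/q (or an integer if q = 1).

D = (-1, 4/3)

1. D_x = -1  [C, A, D are collinear ∩ FD ⟂ CA]
2. D_y = 4/3  [C, A, D are collinear ∩ FD ⟂ CA]
   → D = (-1, 4/3)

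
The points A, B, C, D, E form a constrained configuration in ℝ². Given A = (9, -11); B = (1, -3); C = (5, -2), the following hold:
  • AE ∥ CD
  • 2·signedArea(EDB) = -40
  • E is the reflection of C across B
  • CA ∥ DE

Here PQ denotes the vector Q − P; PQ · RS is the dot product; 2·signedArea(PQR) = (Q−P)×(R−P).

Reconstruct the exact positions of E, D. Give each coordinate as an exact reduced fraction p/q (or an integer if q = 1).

D = (-7, 5)
E = (-3, -4)

1. E_x = -3  [E is the reflection of C across B]
2. E_y = -4  [E is the reflection of C across B]
   → E = (-3, -4)
3. D_x = -7  [CA ∥ DE ∩ AE ∥ CD]
4. D_y = 5  [CA ∥ DE ∩ AE ∥ CD]
   → D = (-7, 5)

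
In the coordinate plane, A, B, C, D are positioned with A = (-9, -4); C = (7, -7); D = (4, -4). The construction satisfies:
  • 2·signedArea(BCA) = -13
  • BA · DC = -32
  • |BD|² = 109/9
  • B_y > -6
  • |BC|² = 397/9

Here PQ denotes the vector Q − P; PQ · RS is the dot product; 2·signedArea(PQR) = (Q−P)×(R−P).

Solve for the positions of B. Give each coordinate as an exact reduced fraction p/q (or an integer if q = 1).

1. B_x = 2/3  [BA · DC = -32 ∩ 2·signedArea(BCA) = -13]
2. B_y = -5  [BA · DC = -32 ∩ 2·signedArea(BCA) = -13]
   → B = (2/3, -5)

B = (2/3, -5)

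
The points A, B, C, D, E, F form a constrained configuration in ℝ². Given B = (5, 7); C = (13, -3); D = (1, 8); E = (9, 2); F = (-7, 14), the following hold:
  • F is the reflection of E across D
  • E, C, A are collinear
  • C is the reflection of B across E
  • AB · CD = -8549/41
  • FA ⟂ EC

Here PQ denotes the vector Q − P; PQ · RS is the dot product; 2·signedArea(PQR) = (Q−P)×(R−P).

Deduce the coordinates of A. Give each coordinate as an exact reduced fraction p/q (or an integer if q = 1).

A = (-127/41, 702/41)

1. A_x = -127/41  [E, C, A are collinear ∩ FA ⟂ EC]
2. A_y = 702/41  [E, C, A are collinear ∩ FA ⟂ EC]
   → A = (-127/41, 702/41)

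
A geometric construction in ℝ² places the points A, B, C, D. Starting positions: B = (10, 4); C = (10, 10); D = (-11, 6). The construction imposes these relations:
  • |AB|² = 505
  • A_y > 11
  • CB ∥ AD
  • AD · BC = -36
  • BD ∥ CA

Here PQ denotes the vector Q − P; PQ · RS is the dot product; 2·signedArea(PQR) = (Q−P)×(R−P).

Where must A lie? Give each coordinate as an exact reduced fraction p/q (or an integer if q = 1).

A = (-11, 12)

1. A_x = -11  [CB ∥ AD ∩ BD ∥ CA]
2. A_y = 12  [CB ∥ AD ∩ BD ∥ CA]
   → A = (-11, 12)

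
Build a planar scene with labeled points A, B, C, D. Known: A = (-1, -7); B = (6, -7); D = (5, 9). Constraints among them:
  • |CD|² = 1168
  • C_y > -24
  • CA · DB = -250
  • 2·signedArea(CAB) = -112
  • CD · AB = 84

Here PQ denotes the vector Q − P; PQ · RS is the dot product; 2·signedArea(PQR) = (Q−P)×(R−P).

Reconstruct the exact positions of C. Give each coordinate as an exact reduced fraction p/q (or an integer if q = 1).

C = (-7, -23)

1. C_x = -7  [CA · DB = -250 ∩ CD · AB = 84]
2. C_y = -23  [CA · DB = -250 ∩ CD · AB = 84]
   → C = (-7, -23)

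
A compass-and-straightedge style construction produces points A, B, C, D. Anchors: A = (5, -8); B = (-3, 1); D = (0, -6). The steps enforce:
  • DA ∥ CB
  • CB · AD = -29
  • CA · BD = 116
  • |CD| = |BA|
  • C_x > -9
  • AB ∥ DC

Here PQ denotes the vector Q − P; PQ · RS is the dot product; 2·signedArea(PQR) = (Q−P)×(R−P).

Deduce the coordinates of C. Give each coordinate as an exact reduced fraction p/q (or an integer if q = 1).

1. C_x = -8  [DA ∥ CB ∩ AB ∥ DC]
2. C_y = 3  [DA ∥ CB ∩ AB ∥ DC]
   → C = (-8, 3)

C = (-8, 3)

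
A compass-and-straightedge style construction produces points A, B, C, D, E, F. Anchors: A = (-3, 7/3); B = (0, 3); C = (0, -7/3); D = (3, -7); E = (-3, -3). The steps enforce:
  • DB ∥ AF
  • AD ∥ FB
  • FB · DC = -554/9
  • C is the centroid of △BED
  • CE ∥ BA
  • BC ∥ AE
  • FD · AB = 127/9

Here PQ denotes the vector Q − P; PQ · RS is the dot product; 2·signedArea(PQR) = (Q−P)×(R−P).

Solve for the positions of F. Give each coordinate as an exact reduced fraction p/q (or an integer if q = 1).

F = (-6, 37/3)

1. F_x = -6  [AD ∥ FB ∩ DB ∥ AF]
2. F_y = 37/3  [AD ∥ FB ∩ DB ∥ AF]
   → F = (-6, 37/3)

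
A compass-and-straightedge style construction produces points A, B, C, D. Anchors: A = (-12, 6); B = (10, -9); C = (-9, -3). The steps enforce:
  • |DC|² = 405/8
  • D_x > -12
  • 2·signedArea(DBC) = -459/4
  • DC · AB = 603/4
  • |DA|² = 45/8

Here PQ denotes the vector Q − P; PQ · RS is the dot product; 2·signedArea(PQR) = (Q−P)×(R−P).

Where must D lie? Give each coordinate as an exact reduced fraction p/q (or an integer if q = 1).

D = (-45/4, 15/4)

1. D_x = -45/4  [DC · AB = 603/4 ∩ 2·signedArea(DBC) = -459/4]
2. D_y = 15/4  [DC · AB = 603/4 ∩ 2·signedArea(DBC) = -459/4]
   → D = (-45/4, 15/4)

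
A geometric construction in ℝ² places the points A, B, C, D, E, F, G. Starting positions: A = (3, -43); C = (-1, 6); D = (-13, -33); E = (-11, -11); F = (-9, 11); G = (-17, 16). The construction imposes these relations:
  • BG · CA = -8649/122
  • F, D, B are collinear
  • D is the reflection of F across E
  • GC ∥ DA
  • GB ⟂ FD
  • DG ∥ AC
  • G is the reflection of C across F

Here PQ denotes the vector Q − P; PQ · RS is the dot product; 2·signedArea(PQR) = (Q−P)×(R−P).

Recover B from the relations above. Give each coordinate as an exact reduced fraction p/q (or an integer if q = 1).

1. B_x = -1051/122  [F, D, B are collinear ∩ GB ⟂ FD]
2. B_y = 1859/122  [F, D, B are collinear ∩ GB ⟂ FD]
   → B = (-1051/122, 1859/122)

B = (-1051/122, 1859/122)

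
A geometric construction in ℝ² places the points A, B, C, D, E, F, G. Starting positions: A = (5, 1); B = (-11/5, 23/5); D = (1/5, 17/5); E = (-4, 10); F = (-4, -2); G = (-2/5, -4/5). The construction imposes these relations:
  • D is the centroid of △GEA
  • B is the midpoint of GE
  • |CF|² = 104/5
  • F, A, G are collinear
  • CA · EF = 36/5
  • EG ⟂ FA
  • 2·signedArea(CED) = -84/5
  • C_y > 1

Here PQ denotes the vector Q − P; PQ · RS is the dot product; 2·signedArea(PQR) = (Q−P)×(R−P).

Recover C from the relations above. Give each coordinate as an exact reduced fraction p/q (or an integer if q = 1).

C = (-6/5, 8/5)

1. C_x = -6/5  [2·signedArea(CED) = -84/5 ∩ CA · EF = 36/5]
2. C_y = 8/5  [2·signedArea(CED) = -84/5 ∩ CA · EF = 36/5]
   → C = (-6/5, 8/5)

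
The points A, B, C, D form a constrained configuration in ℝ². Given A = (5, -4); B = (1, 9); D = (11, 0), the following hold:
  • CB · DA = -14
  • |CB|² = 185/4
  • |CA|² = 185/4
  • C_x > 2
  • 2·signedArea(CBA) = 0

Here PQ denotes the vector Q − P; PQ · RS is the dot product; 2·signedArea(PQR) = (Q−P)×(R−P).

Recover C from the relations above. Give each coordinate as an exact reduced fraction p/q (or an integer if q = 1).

C = (3, 5/2)

1. C_x = 3  [2·signedArea(CBA) = 0 ∩ CB · DA = -14]
2. C_y = 5/2  [2·signedArea(CBA) = 0 ∩ CB · DA = -14]
   → C = (3, 5/2)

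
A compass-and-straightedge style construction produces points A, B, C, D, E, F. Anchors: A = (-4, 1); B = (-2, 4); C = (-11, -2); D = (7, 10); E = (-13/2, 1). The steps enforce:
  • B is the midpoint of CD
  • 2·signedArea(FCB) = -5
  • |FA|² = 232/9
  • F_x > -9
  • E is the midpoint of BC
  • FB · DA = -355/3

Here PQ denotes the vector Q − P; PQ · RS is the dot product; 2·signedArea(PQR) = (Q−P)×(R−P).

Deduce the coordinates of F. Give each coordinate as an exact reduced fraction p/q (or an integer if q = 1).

F = (-26/3, -1)

1. F_x = -26/3  [FB · DA = -355/3 ∩ 2·signedArea(FCB) = -5]
2. F_y = -1  [FB · DA = -355/3 ∩ 2·signedArea(FCB) = -5]
   → F = (-26/3, -1)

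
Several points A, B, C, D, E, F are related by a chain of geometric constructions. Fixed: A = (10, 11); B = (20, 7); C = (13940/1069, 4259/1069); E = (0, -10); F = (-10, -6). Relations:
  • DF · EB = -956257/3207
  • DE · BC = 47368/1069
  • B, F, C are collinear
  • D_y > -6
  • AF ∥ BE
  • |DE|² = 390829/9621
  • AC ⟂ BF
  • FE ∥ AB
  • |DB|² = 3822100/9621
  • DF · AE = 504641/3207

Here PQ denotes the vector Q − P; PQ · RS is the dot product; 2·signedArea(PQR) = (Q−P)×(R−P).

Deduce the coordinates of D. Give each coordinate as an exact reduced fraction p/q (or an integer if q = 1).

D = (13940/3207, -5707/1069)

1. D_x = 13940/3207  [DE · BC = 47368/1069 ∩ DF · EB = -956257/3207]
2. D_y = -5707/1069  [DE · BC = 47368/1069 ∩ DF · EB = -956257/3207]
   → D = (13940/3207, -5707/1069)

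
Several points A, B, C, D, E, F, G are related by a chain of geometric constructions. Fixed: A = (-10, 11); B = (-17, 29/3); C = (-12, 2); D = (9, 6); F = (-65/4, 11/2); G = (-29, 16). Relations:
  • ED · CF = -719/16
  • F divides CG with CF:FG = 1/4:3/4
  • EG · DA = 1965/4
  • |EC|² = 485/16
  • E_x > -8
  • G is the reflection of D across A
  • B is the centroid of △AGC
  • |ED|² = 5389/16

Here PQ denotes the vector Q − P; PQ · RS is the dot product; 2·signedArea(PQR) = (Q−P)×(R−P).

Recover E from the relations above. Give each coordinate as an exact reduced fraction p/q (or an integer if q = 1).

E = (-31/4, -3/2)

1. E_x = -31/4  [EG · DA = 1965/4 ∩ ED · CF = -719/16]
2. E_y = -3/2  [EG · DA = 1965/4 ∩ ED · CF = -719/16]
   → E = (-31/4, -3/2)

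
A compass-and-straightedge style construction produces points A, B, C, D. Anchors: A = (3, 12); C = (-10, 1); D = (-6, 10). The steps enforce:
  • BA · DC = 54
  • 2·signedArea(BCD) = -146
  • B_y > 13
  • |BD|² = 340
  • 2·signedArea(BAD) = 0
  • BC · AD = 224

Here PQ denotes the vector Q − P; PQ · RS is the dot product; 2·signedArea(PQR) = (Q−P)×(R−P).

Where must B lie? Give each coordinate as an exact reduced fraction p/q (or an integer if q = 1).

1. B_x = 12  [2·signedArea(BAD) = 0 ∩ BA · DC = 54]
2. B_y = 14  [2·signedArea(BAD) = 0 ∩ BA · DC = 54]
   → B = (12, 14)

B = (12, 14)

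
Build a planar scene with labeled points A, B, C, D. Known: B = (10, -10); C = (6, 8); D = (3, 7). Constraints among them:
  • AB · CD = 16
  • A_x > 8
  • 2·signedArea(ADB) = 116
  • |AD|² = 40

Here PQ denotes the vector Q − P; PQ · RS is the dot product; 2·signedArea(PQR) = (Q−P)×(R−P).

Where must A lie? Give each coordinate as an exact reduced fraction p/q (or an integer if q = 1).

A = (9, 9)

1. A_x = 9  [AB · CD = 16 ∩ 2·signedArea(ADB) = 116]
2. A_y = 9  [AB · CD = 16 ∩ 2·signedArea(ADB) = 116]
   → A = (9, 9)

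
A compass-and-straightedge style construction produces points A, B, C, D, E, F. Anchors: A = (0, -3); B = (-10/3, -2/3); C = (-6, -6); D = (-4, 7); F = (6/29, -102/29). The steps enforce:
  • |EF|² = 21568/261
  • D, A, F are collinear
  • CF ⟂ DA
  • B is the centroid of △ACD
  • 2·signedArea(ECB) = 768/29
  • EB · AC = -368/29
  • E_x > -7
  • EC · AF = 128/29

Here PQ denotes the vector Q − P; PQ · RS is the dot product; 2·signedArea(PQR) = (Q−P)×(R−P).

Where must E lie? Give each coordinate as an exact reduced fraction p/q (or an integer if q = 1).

1. E_x = -598/87  [EB · AC = -368/29 ∩ 2·signedArea(ECB) = 768/29]
2. E_y = 190/87  [EB · AC = -368/29 ∩ 2·signedArea(ECB) = 768/29]
   → E = (-598/87, 190/87)

E = (-598/87, 190/87)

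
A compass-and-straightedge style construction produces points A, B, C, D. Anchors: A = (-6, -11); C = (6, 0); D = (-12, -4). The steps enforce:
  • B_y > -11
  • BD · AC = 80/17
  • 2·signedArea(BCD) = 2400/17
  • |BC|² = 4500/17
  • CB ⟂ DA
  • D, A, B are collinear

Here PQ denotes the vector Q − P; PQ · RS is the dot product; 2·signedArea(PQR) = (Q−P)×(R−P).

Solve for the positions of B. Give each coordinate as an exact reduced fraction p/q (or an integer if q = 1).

B = (-108/17, -180/17)

1. B_x = -108/17  [D, A, B are collinear ∩ CB ⟂ DA]
2. B_y = -180/17  [D, A, B are collinear ∩ CB ⟂ DA]
   → B = (-108/17, -180/17)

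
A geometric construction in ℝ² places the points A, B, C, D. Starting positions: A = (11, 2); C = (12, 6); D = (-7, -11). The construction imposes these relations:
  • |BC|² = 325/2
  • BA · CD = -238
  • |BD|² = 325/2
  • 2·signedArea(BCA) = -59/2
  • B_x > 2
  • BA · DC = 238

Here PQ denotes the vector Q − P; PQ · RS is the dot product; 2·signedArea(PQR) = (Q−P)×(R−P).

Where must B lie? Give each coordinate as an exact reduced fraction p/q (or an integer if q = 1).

B = (5/2, -5/2)

1. B_x = 5/2  [2·signedArea(BCA) = -59/2 ∩ BA · DC = 238]
2. B_y = -5/2  [2·signedArea(BCA) = -59/2 ∩ BA · DC = 238]
   → B = (5/2, -5/2)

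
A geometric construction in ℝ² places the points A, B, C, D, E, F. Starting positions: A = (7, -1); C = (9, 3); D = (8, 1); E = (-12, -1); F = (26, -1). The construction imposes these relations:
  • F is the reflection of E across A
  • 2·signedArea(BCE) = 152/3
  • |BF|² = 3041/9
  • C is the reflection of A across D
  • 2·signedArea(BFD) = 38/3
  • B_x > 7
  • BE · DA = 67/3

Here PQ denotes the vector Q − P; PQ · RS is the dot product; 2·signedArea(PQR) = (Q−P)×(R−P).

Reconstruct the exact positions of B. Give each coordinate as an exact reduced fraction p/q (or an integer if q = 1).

B = (23/3, 1/3)

1. B_x = 23/3  [2·signedArea(BCE) = 152/3 ∩ 2·signedArea(BFD) = 38/3]
2. B_y = 1/3  [2·signedArea(BCE) = 152/3 ∩ 2·signedArea(BFD) = 38/3]
   → B = (23/3, 1/3)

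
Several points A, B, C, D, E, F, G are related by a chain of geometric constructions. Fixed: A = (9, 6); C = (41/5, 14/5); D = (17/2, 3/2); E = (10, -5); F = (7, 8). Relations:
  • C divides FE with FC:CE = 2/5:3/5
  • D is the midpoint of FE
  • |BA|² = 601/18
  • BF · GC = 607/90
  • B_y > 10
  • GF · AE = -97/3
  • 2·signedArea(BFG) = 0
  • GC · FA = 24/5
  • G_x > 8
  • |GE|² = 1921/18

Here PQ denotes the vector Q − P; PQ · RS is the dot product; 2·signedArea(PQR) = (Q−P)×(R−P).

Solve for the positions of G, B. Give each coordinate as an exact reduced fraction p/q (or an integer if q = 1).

1. G_x = 49/6  [GC · FA = 24/5 ∩ GF · AE = -97/3]
2. G_y = 31/6  [GC · FA = 24/5 ∩ GF · AE = -97/3]
   → G = (49/6, 31/6)
3. B_x = 35/6  [2·signedArea(BFG) = 0 ∩ BF · GC = 607/90]
4. B_y = 65/6  [2·signedArea(BFG) = 0 ∩ BF · GC = 607/90]
   → B = (35/6, 65/6)

B = (35/6, 65/6)
G = (49/6, 31/6)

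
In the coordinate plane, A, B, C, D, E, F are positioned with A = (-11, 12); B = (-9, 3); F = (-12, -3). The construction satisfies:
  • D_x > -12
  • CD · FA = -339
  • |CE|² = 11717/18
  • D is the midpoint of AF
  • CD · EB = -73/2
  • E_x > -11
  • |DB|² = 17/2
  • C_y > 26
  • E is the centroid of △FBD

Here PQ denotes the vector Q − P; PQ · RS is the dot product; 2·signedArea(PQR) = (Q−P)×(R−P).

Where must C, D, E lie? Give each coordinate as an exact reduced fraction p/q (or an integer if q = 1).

C = (-10, 27)
D = (-23/2, 9/2)
E = (-65/6, 3/2)

1. D_x = -23/2  [D is the midpoint of AF]
2. D_y = 9/2  [D is the midpoint of AF]
   → D = (-23/2, 9/2)
3. E_x = -65/6  [E is the centroid of △FBD]
4. E_y = 3/2  [E is the centroid of △FBD]
   → E = (-65/6, 3/2)
5. C_x = -10  [CD · FA = -339 ∩ CD · EB = -73/2]
6. C_y = 27  [CD · FA = -339 ∩ CD · EB = -73/2]
   → C = (-10, 27)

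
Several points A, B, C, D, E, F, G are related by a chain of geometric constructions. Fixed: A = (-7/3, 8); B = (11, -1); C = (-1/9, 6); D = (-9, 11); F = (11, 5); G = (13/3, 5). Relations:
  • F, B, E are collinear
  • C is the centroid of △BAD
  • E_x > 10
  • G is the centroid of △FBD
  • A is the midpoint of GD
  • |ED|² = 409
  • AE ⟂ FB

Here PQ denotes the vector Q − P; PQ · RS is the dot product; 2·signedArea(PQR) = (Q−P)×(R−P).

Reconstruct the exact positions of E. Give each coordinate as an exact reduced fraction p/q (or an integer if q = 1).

E = (11, 8)

1. E_x = 11  [F, B, E are collinear ∩ AE ⟂ FB]
2. E_y = 8  [F, B, E are collinear ∩ AE ⟂ FB]
   → E = (11, 8)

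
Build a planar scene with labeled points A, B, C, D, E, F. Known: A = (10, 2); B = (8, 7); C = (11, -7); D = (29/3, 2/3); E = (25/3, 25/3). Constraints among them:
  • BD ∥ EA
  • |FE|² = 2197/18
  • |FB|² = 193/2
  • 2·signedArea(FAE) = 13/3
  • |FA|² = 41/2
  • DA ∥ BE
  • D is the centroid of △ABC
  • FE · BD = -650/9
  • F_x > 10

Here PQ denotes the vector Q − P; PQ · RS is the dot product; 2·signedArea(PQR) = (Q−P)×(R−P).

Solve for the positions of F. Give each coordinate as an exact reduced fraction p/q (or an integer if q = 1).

1. F_x = 21/2  [2·signedArea(FAE) = 13/3 ∩ FE · BD = -650/9]
2. F_y = -5/2  [2·signedArea(FAE) = 13/3 ∩ FE · BD = -650/9]
   → F = (21/2, -5/2)

F = (21/2, -5/2)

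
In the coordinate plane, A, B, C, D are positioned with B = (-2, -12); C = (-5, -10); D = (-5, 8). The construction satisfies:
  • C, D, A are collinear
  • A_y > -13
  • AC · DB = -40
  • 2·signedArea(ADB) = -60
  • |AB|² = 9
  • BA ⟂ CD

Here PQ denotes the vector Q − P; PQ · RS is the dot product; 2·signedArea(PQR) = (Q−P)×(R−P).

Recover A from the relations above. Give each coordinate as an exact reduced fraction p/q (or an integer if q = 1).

1. A_x = -5  [C, D, A are collinear ∩ BA ⟂ CD]
2. A_y = -12  [C, D, A are collinear ∩ BA ⟂ CD]
   → A = (-5, -12)

A = (-5, -12)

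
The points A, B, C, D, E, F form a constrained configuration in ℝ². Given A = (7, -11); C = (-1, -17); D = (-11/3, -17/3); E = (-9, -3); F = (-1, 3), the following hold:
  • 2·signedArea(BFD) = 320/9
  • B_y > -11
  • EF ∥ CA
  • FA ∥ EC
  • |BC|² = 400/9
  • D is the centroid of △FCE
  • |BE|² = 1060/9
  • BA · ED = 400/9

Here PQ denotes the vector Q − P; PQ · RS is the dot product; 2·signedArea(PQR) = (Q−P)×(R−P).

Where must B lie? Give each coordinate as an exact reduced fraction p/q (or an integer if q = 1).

B = (-1, -31/3)

1. B_x = -1  [2·signedArea(BFD) = 320/9 ∩ BA · ED = 400/9]
2. B_y = -31/3  [2·signedArea(BFD) = 320/9 ∩ BA · ED = 400/9]
   → B = (-1, -31/3)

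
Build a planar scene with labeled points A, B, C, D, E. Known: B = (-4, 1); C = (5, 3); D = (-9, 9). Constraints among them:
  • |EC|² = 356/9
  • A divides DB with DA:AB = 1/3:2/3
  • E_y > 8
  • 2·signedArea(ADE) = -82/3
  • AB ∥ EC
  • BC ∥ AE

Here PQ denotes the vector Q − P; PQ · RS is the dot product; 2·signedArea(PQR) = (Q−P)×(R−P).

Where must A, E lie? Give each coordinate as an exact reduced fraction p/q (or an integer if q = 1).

A = (-22/3, 19/3)
E = (5/3, 25/3)

1. A_x = -22/3  [A divides DB with DA:AB = 1/3:2/3]
2. A_y = 19/3  [A divides DB with DA:AB = 1/3:2/3]
   → A = (-22/3, 19/3)
3. E_x = 5/3  [AB ∥ EC ∩ BC ∥ AE]
4. E_y = 25/3  [AB ∥ EC ∩ BC ∥ AE]
   → E = (5/3, 25/3)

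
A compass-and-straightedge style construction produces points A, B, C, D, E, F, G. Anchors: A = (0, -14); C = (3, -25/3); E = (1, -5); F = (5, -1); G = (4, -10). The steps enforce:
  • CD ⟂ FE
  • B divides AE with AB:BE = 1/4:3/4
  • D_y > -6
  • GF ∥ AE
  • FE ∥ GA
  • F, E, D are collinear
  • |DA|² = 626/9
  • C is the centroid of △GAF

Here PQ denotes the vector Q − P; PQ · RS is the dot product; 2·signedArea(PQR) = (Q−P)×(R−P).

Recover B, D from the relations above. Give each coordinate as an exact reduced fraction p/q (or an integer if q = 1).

1. B_x = 1/4  [B divides AE with AB:BE = 1/4:3/4]
2. B_y = -47/4  [B divides AE with AB:BE = 1/4:3/4]
   → B = (1/4, -47/4)
3. D_x = 1/3  [F, E, D are collinear ∩ CD ⟂ FE]
4. D_y = -17/3  [F, E, D are collinear ∩ CD ⟂ FE]
   → D = (1/3, -17/3)

B = (1/4, -47/4)
D = (1/3, -17/3)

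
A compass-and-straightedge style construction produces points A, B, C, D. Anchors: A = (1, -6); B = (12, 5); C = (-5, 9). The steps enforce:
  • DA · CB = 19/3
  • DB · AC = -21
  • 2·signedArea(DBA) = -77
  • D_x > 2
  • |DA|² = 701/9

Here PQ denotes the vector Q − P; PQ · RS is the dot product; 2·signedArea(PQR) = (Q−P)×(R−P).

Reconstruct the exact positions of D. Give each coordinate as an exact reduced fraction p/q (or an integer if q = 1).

D = (8/3, 8/3)

1. D_x = 8/3  [DB · AC = -21 ∩ DA · CB = 19/3]
2. D_y = 8/3  [DB · AC = -21 ∩ DA · CB = 19/3]
   → D = (8/3, 8/3)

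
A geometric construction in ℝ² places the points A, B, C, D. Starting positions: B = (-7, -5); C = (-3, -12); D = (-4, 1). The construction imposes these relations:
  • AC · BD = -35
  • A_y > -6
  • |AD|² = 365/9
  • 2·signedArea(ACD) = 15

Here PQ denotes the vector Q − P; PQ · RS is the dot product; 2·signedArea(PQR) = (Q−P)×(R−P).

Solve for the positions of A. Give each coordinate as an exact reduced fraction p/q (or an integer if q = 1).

1. A_x = -14/3  [2·signedArea(ACD) = 15 ∩ AC · BD = -35]
2. A_y = -16/3  [2·signedArea(ACD) = 15 ∩ AC · BD = -35]
   → A = (-14/3, -16/3)

A = (-14/3, -16/3)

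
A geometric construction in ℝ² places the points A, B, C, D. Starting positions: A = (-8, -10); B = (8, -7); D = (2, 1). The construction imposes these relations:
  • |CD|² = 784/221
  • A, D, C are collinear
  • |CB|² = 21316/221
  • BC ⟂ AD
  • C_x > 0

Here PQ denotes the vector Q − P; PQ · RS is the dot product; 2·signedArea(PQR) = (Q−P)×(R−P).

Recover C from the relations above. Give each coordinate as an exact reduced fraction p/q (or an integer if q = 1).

C = (162/221, -87/221)

1. C_x = 162/221  [A, D, C are collinear ∩ BC ⟂ AD]
2. C_y = -87/221  [A, D, C are collinear ∩ BC ⟂ AD]
   → C = (162/221, -87/221)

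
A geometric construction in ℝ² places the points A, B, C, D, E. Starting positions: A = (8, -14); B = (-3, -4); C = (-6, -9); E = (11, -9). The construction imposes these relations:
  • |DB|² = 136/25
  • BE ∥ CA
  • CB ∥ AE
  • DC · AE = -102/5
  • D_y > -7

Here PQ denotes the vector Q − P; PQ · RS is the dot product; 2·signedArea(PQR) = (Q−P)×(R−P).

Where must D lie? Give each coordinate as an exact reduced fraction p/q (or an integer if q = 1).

D = (-21/5, -6)

1. D_x = -21/5  [line -3·x + -5·y + -213/5 = 0 ∩ |DB|² = 136/25]
2. D_y = -6  [line -3·x + -5·y + -213/5 = 0 ∩ |DB|² = 136/25]
   → D = (-21/5, -6)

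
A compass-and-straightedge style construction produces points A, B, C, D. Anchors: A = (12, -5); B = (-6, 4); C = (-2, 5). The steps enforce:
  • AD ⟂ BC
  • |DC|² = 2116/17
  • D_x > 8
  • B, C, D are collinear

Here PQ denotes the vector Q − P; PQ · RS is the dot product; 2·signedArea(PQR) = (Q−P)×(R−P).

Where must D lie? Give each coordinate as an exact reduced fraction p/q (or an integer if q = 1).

D = (150/17, 131/17)

1. D_x = 150/17  [B, C, D are collinear ∩ AD ⟂ BC]
2. D_y = 131/17  [B, C, D are collinear ∩ AD ⟂ BC]
   → D = (150/17, 131/17)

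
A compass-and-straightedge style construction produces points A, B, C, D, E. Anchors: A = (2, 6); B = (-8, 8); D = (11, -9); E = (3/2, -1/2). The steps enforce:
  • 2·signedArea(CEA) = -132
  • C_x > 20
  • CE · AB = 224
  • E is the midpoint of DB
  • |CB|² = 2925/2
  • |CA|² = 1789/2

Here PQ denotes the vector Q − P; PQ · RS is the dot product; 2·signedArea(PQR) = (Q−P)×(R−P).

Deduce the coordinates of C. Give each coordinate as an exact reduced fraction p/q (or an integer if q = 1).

1. C_x = 41/2  [CE · AB = 224 ∩ 2·signedArea(CEA) = -132]
2. C_y = -35/2  [CE · AB = 224 ∩ 2·signedArea(CEA) = -132]
   → C = (41/2, -35/2)

C = (41/2, -35/2)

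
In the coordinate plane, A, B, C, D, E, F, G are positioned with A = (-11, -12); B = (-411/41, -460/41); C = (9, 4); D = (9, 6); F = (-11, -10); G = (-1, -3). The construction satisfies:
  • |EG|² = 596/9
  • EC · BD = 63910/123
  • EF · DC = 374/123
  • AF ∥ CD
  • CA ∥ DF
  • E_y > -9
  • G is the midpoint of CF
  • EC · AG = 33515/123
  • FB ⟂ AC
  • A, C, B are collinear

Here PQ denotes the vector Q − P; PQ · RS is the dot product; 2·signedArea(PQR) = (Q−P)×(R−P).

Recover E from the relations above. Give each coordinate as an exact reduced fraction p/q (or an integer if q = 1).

1. E_x = -863/123  [EF · DC = 374/123 ∩ EC · BD = 63910/123]
2. E_y = -1043/123  [EF · DC = 374/123 ∩ EC · BD = 63910/123]
   → E = (-863/123, -1043/123)

E = (-863/123, -1043/123)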